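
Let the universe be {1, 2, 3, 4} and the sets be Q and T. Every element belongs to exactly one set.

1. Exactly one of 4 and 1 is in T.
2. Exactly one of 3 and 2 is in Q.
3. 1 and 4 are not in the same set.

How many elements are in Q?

2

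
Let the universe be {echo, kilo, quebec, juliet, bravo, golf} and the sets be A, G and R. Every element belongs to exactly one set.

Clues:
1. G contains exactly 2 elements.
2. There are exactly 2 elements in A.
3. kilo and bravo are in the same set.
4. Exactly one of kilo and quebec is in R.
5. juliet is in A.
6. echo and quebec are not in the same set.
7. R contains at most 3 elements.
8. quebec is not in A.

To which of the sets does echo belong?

From (5): juliet ∈ A.
From (8): quebec ∉ A.
Suppose echo ∉ A: no assignment then satisfies all the clues, so echo ∈ A.

echo: A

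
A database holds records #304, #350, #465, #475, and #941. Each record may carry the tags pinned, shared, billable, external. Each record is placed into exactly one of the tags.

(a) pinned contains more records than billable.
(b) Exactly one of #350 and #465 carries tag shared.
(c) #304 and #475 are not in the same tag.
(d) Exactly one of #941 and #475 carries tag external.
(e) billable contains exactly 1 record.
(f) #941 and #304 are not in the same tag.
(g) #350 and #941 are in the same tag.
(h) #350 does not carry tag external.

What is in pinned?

pinned = {#350, #941}

From (h): #350 ∉ external.
(g): #941 matches #350: #941 ∉ external.
(d) (exactly one): #475 ∈ external.
(c): #304 ∉ external.
Suppose #304 ∈ pinned: no assignment then satisfies all the clues, so #304 ∉ pinned.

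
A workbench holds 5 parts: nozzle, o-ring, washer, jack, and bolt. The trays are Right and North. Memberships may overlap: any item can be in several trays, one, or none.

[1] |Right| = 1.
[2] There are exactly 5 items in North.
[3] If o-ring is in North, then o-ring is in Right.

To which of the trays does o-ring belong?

o-ring: North, Right

(2): only 5 candidates remain for North, so all are in.
(3): o-ring ∈ Right.
(1): Right already has 1, so the rest are out.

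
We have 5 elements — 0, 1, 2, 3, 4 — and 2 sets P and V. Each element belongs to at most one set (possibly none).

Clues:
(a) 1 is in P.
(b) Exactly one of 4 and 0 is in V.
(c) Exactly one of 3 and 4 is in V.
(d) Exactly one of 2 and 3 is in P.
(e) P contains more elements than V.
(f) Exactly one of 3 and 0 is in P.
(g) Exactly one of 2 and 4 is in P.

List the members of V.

V = {4}

From (a): 1 ∈ P.
Suppose 0 ∈ V: no assignment then satisfies all the clues, so 0 ∉ V.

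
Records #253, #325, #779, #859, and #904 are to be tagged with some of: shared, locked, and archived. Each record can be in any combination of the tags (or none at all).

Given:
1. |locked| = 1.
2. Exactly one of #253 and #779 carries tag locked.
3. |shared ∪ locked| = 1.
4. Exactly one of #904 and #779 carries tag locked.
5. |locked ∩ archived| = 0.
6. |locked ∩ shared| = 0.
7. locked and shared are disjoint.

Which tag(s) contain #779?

#779: locked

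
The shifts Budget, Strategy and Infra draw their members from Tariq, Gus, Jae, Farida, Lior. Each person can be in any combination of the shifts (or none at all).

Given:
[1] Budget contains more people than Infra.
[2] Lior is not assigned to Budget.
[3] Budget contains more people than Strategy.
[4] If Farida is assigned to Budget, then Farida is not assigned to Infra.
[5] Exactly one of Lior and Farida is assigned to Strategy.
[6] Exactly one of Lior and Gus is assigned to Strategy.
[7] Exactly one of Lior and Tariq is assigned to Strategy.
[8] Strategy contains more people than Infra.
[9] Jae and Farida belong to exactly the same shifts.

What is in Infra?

Infra = {}

From (2): Lior ∉ Budget.
Suppose Tariq ∈ Infra: no assignment then satisfies all the clues, so Tariq ∉ Infra.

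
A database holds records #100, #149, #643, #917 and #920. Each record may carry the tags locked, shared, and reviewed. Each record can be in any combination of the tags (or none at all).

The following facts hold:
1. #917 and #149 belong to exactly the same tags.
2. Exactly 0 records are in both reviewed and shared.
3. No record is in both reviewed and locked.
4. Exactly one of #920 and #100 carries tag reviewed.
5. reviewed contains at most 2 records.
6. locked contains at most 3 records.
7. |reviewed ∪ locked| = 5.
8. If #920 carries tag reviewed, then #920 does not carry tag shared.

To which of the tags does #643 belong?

#643: reviewed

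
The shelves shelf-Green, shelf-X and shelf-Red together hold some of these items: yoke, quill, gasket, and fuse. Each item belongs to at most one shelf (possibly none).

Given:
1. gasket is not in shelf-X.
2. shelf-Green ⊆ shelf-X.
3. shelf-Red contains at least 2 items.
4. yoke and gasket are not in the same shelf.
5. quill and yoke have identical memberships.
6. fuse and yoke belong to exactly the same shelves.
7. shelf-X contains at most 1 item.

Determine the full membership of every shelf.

shelf-Green = {}; shelf-X = {}; shelf-Red = {fuse, quill, yoke}

From (1): gasket ∉ shelf-X.
(2) contrapositive: gasket ∉ shelf-Green.
Suppose yoke ∈ shelf-Green: no assignment then satisfies all the clues, so yoke ∉ shelf-Green.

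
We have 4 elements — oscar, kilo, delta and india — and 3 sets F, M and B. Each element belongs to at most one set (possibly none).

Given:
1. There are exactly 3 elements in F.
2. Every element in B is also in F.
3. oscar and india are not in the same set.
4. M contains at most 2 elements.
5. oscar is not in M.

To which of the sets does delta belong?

From (5): oscar ∉ M.
Suppose delta ∉ F: no assignment then satisfies all the clues, so delta ∈ F.

delta: F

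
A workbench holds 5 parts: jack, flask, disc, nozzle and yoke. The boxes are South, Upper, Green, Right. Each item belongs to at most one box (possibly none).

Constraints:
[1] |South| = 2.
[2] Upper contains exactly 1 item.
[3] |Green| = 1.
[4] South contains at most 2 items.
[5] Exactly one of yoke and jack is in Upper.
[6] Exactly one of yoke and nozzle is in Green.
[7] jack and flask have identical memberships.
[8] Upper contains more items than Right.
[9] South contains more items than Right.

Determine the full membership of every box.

South = {flask, jack}; Upper = {yoke}; Green = {nozzle}; Right = {}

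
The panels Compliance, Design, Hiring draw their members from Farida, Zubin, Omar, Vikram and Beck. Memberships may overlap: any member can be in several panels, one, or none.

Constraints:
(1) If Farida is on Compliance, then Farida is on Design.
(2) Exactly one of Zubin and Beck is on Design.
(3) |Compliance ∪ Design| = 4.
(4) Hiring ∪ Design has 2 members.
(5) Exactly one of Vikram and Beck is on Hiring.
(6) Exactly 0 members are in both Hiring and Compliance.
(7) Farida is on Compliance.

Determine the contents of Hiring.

Hiring = {Beck}

From (7): Farida ∈ Compliance.
(1): Farida ∈ Design.
Suppose Farida ∈ Hiring: no assignment then satisfies all the clues, so Farida ∉ Hiring.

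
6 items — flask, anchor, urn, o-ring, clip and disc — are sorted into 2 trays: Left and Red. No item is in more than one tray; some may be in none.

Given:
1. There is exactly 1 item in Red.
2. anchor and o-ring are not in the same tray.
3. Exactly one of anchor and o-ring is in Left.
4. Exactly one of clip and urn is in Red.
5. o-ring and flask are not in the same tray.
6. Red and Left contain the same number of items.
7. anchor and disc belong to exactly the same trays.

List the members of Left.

Left = {o-ring}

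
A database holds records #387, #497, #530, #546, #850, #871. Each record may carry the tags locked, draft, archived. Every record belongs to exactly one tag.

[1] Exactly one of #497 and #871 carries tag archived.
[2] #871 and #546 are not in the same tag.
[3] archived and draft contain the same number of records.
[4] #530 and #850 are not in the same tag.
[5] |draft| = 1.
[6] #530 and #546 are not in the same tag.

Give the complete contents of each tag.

locked = {#387, #497, #546, #850}; draft = {#530}; archived = {#871}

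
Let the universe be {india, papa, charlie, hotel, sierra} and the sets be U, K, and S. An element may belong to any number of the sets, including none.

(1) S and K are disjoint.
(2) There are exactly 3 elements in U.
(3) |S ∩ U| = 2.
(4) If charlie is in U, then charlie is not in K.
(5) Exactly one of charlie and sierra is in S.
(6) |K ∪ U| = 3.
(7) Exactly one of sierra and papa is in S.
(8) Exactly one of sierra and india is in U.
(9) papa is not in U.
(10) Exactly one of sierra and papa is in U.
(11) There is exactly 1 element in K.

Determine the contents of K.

K = {sierra}

From (9): papa ∉ U.
(10) (exactly one): sierra ∈ U.
(8) (exactly one): india ∉ U.
(2): only 3 candidates remain for U, so all are in.
(4): charlie ∉ K.
Suppose india ∈ K: no assignment then satisfies all the clues, so india ∉ K.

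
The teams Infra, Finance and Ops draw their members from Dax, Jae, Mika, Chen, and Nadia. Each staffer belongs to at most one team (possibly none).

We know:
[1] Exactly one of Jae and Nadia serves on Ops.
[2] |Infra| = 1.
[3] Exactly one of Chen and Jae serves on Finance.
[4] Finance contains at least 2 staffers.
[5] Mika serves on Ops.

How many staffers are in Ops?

2

From (5): Mika ∈ Ops.
Suppose Dax ∈ Ops: no assignment then satisfies all the clues, so Dax ∉ Ops.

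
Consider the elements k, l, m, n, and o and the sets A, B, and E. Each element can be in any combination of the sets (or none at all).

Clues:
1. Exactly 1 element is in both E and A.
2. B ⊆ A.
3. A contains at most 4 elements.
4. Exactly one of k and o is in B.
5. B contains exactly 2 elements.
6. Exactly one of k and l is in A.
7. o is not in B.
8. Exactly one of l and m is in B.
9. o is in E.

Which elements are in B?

From (7): o ∉ B.
From (9): o ∈ E.
(4) (exactly one): k ∈ B.
(2) with k ∈ B: k ∈ A.
(6) (exactly one): l ∉ A.
(2) contrapositive: l ∉ B.
(8) (exactly one): m ∈ B.
(2) with m ∈ B: m ∈ A.
(5): B already has 2, so the rest are out.

B = {k, m}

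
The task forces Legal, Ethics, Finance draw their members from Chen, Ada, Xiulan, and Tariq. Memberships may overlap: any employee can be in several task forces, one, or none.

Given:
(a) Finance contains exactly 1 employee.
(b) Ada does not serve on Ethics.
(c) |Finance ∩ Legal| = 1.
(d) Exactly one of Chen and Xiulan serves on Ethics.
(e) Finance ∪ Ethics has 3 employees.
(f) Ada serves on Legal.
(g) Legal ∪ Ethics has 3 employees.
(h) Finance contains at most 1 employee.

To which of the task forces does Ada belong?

Ada: Finance, Legal

From (b): Ada ∉ Ethics.
From (f): Ada ∈ Legal.
Suppose Ada ∉ Finance: no assignment then satisfies all the clues, so Ada ∈ Finance.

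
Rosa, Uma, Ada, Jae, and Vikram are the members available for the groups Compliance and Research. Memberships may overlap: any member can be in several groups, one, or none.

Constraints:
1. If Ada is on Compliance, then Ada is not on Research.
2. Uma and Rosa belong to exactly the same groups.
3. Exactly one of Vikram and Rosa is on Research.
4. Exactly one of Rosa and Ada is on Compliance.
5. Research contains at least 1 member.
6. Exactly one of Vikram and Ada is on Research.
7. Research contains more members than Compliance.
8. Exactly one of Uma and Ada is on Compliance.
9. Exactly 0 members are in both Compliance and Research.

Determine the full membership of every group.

Compliance = {Ada}; Research = {Jae, Vikram}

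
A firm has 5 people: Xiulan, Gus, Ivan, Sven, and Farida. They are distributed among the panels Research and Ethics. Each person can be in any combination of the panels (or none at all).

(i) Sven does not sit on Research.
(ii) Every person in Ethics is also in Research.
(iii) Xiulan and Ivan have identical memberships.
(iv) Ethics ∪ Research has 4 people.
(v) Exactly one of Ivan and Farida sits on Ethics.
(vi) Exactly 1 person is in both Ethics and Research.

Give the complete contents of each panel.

Research = {Farida, Gus, Ivan, Xiulan}; Ethics = {Farida}

From (i): Sven ∉ Research.
(ii) contrapositive: Sven ∉ Ethics.
Suppose Xiulan ∉ Research: no assignment then satisfies all the clues, so Xiulan ∈ Research.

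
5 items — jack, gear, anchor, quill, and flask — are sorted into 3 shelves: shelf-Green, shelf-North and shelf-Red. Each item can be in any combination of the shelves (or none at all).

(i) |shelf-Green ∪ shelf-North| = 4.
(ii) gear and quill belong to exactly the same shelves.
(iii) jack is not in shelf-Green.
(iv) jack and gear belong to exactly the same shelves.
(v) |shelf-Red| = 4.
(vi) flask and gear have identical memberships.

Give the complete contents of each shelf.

From (iii): jack ∉ shelf-Green.
(iv): gear matches jack: gear ∉ shelf-Green.
(vi): flask matches gear: flask ∉ shelf-Green.
(ii): quill matches gear: quill ∉ shelf-Green.
Suppose jack ∉ shelf-North: no assignment then satisfies all the clues, so jack ∈ shelf-North.

shelf-Green = {}; shelf-North = {flask, gear, jack, quill}; shelf-Red = {flask, gear, jack, quill}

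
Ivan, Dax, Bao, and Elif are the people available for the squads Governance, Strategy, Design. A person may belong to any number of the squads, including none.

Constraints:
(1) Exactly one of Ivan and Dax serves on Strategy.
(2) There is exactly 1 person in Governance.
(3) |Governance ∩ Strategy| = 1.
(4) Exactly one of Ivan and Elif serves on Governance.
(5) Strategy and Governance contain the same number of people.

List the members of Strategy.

Strategy = {Ivan}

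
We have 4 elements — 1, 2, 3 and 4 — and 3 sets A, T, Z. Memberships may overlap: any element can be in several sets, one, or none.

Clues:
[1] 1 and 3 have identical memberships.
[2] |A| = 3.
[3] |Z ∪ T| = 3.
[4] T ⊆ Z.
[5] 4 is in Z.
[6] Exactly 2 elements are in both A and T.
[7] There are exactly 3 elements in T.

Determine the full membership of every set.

A = {1, 2, 3}; T = {1, 3, 4}; Z = {1, 3, 4}

From (5): 4 ∈ Z.
Suppose 1 ∉ A: no assignment then satisfies all the clues, so 1 ∈ A.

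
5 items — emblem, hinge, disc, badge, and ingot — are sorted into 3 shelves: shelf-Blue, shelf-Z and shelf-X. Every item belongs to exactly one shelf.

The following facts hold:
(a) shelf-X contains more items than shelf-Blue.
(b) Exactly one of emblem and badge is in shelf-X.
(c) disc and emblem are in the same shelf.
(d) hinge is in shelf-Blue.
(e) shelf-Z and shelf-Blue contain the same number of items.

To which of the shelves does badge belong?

From (d): hinge ∈ shelf-Blue.
Suppose badge ∈ shelf-Blue: no assignment then satisfies all the clues, so badge ∉ shelf-Blue.

badge: shelf-Z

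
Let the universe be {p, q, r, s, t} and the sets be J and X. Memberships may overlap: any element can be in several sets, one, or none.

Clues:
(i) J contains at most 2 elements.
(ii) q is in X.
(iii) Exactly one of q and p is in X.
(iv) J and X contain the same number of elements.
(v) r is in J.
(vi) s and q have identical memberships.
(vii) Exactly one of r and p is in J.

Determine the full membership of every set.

J = {r, t}; X = {q, s}

From (ii): q ∈ X.
From (v): r ∈ J.
(iii) (exactly one): p ∉ X.
(vi): s matches q: s ∈ X.
(vii) (exactly one): p ∉ J.
Suppose q ∈ J: no assignment then satisfies all the clues, so q ∉ J.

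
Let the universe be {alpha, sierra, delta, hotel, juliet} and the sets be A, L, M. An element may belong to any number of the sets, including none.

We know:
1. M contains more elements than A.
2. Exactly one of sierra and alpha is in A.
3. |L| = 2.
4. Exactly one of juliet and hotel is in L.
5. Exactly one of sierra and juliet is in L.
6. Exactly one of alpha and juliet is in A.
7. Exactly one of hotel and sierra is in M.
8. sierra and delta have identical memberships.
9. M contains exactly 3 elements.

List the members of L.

L = {alpha, juliet}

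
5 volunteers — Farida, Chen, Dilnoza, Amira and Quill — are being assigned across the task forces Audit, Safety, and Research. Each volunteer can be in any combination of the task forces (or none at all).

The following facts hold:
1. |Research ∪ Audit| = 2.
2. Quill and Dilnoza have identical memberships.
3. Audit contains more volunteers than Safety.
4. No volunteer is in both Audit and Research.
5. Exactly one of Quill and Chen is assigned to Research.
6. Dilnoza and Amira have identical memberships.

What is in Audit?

Audit = {Farida}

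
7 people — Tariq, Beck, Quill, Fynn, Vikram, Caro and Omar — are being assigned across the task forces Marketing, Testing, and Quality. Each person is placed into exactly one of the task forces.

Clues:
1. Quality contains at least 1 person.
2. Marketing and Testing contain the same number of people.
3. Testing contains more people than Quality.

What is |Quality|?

1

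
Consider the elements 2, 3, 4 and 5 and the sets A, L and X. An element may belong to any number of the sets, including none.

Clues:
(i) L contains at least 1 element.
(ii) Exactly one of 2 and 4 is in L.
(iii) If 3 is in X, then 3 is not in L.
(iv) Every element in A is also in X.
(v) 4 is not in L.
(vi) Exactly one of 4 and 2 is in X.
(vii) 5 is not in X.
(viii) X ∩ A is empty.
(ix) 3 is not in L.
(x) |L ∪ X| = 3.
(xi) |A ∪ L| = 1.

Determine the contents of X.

X = {3, 4}

From (v): 4 ∉ L.
From (vii): 5 ∉ X.
From (ix): 3 ∉ L.
(ii) (exactly one): 2 ∈ L.
(iv) contrapositive: 5 ∉ A.
Suppose 2 ∈ X: no assignment then satisfies all the clues, so 2 ∉ X.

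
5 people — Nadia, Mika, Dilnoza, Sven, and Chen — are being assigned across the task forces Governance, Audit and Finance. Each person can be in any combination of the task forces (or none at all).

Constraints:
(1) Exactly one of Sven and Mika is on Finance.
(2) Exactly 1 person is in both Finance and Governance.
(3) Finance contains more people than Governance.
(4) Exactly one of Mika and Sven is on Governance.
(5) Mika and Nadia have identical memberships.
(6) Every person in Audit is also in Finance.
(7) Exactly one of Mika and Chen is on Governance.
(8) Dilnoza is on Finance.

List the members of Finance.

Finance = {Chen, Dilnoza, Mika, Nadia}

From (8): Dilnoza ∈ Finance.
Suppose Nadia ∉ Finance: no assignment then satisfies all the clues, so Nadia ∈ Finance.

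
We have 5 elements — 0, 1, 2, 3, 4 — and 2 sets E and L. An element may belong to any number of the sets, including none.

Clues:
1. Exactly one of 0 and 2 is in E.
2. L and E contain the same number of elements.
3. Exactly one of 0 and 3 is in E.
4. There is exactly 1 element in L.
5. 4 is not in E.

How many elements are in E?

1

From (5): 4 ∉ E.
Suppose 0 ∉ E: no assignment then satisfies all the clues, so 0 ∈ E.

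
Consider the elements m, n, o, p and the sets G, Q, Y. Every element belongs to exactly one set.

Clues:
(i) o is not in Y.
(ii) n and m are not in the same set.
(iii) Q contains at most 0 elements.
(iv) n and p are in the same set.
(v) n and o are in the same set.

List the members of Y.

Y = {m}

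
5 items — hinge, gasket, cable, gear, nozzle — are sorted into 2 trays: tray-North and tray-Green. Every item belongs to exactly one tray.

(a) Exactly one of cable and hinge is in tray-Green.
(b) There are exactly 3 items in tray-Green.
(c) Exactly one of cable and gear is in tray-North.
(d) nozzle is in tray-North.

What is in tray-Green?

tray-Green = {gasket, gear, hinge}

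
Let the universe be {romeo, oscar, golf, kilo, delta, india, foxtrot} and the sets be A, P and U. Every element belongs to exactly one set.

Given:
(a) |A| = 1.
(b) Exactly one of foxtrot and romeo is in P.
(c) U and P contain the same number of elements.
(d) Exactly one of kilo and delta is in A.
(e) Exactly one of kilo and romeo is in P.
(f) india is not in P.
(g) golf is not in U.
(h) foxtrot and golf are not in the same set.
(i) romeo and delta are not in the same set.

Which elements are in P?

P = {golf, oscar, romeo}

From (f): india ∉ P.
From (g): golf ∉ U.
Suppose romeo ∉ P: no assignment then satisfies all the clues, so romeo ∈ P.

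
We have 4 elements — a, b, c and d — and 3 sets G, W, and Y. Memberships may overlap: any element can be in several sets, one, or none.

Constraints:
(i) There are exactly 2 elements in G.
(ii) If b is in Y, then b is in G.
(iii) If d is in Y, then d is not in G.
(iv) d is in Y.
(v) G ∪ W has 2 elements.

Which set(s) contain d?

d: Y

From (iv): d ∈ Y.
(iii): d ∉ G.
Suppose d ∈ W: no assignment then satisfies all the clues, so d ∉ W.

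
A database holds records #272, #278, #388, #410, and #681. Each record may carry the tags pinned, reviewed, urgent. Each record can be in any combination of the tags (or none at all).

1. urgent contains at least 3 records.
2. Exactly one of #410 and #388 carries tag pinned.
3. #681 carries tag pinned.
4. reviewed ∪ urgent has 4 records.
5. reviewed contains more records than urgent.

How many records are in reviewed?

4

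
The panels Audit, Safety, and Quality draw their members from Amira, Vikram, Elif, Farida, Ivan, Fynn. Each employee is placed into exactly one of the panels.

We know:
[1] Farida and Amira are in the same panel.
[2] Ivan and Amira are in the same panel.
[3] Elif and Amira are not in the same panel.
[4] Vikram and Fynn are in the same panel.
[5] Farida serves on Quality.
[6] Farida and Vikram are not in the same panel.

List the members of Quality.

Quality = {Amira, Farida, Ivan}

From (5): Farida ∈ Quality.
(1): Amira matches Farida: Amira ∉ Audit.
(1): Amira matches Farida: Amira ∉ Safety.
(1): Amira matches Farida: Amira ∈ Quality.
(2): Ivan matches Amira: Ivan ∉ Audit.
(2): Ivan matches Amira: Ivan ∉ Safety.
(2): Ivan matches Amira: Ivan ∈ Quality.
(3): Elif ∉ Quality.
(6): Vikram ∉ Quality.
(4): Fynn matches Vikram: Fynn ∉ Quality.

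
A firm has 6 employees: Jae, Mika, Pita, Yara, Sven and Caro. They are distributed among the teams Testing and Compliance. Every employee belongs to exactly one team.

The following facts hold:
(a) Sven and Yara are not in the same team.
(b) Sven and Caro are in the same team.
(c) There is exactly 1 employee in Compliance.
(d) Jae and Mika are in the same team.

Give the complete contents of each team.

Testing = {Caro, Jae, Mika, Pita, Sven}; Compliance = {Yara}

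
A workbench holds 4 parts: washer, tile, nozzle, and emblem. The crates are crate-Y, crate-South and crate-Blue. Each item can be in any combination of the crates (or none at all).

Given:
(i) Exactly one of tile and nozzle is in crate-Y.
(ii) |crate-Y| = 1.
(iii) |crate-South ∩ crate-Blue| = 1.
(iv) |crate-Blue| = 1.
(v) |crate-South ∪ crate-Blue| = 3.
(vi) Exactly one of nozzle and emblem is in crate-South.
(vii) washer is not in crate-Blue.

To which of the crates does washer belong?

washer: crate-South

From (vii): washer ∉ crate-Blue.
Suppose washer ∈ crate-Y: no assignment then satisfies all the clues, so washer ∉ crate-Y.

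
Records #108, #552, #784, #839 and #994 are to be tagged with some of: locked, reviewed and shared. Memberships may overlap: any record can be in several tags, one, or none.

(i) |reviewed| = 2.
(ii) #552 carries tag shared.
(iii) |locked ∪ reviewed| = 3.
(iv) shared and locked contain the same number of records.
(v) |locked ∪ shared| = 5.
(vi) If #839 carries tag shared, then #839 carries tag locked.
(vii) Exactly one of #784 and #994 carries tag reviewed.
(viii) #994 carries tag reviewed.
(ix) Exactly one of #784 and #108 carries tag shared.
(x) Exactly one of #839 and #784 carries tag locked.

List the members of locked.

locked = {#108, #839, #994}

From (ii): #552 ∈ shared.
From (viii): #994 ∈ reviewed.
(vii) (exactly one): #784 ∉ reviewed.
Suppose #108 ∉ locked: no assignment then satisfies all the clues, so #108 ∈ locked.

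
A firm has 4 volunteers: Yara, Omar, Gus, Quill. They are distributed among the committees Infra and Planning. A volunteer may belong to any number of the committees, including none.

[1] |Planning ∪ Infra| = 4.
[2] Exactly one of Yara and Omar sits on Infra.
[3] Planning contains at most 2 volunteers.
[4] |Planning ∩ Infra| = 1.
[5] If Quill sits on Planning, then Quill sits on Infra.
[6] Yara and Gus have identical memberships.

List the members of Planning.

Planning = {Omar, Quill}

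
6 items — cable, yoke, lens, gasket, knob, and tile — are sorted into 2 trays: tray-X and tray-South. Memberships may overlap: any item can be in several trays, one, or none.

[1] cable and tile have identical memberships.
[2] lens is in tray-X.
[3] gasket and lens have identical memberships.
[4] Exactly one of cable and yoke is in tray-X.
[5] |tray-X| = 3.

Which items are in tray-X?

tray-X = {gasket, lens, yoke}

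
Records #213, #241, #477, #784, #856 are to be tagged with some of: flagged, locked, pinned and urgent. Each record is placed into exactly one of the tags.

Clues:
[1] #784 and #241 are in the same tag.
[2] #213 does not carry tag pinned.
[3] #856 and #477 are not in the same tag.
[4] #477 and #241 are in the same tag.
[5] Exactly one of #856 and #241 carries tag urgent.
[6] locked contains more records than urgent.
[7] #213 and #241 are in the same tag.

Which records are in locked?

locked = {#213, #241, #477, #784}

From (2): #213 ∉ pinned.
(7): #241 matches #213: #241 ∉ pinned.
(1): #784 matches #241: #784 ∉ pinned.
(4): #477 matches #241: #477 ∉ pinned.
Suppose #213 ∉ locked: no assignment then satisfies all the clues, so #213 ∈ locked.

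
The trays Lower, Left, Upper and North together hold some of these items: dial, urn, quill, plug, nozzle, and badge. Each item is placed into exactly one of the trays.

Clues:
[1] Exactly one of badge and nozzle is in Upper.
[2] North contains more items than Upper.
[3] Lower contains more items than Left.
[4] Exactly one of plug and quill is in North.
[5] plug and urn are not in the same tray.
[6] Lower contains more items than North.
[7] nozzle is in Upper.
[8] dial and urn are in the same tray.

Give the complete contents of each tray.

Lower = {dial, quill, urn}; Left = {}; Upper = {nozzle}; North = {badge, plug}

From (7): nozzle ∈ Upper.
(1) (exactly one): badge ∉ Upper.
Suppose dial ∉ Lower: no assignment then satisfies all the clues, so dial ∈ Lower.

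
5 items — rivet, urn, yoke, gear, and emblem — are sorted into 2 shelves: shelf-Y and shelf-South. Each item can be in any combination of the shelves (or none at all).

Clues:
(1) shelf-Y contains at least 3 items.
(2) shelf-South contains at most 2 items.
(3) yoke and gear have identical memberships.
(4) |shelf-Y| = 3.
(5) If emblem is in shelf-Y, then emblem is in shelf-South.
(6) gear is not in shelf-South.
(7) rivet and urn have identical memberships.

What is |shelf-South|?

From (6): gear ∉ shelf-South.
(3): yoke matches gear: yoke ∉ shelf-South.
Suppose rivet ∈ shelf-South: no assignment then satisfies all the clues, so rivet ∉ shelf-South.

1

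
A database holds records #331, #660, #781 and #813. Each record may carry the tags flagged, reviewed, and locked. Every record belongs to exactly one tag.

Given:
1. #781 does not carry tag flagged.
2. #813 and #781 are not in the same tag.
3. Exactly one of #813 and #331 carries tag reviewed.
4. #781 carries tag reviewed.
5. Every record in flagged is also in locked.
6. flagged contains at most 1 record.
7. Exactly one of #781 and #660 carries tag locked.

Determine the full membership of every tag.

From (1): #781 ∉ flagged.
From (4): #781 ∈ reviewed.
(2): #813 ∉ reviewed.
(3) (exactly one): #331 ∈ reviewed.
(7) (exactly one): #660 ∈ locked.
Suppose #813 ∈ flagged: no assignment then satisfies all the clues, so #813 ∉ flagged.

flagged = {}; reviewed = {#331, #781}; locked = {#660, #813}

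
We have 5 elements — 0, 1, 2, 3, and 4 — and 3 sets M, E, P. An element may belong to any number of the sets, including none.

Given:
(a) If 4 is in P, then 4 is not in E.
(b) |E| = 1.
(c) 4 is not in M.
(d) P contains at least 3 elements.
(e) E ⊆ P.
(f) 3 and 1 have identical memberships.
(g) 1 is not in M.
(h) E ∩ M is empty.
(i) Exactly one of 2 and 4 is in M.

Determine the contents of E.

E = {0}

From (c): 4 ∉ M.
From (g): 1 ∉ M.
(f): 3 matches 1: 3 ∉ M.
(i) (exactly one): 2 ∈ M.
(h) (disjoint): 2 ∉ E.
Suppose 0 ∉ E: no assignment then satisfies all the clues, so 0 ∈ E.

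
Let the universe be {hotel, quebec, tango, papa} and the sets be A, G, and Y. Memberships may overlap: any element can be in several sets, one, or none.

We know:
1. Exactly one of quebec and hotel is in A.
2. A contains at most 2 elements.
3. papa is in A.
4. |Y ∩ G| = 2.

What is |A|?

2

From (3): papa ∈ A.
Suppose tango ∈ A: no assignment then satisfies all the clues, so tango ∉ A.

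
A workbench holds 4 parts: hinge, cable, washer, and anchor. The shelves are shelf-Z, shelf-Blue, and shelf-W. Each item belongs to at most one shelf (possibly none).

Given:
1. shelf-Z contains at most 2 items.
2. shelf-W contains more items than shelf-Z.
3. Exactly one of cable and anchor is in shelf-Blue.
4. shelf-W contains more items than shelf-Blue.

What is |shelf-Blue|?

1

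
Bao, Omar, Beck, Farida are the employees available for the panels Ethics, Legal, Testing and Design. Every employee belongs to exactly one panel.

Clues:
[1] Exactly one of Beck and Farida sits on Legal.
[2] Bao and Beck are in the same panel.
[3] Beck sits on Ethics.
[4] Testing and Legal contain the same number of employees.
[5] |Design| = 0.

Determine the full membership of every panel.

Ethics = {Bao, Beck}; Legal = {Farida}; Testing = {Omar}; Design = {}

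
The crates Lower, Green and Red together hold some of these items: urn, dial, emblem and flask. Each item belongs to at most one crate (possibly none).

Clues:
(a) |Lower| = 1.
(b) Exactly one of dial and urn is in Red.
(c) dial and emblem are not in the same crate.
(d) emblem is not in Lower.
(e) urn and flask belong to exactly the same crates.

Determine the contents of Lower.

Lower = {dial}

From (d): emblem ∉ Lower.
Suppose urn ∈ Lower: no assignment then satisfies all the clues, so urn ∉ Lower.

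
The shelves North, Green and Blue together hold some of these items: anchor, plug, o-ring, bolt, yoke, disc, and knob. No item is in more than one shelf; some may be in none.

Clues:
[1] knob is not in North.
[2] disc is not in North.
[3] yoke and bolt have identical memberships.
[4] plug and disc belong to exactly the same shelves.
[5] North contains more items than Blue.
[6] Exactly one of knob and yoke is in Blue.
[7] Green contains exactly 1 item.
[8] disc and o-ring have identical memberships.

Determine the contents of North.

North = {bolt, yoke}

From (1): knob ∉ North.
From (2): disc ∉ North.
(4): plug matches disc: plug ∉ North.
(8): o-ring matches disc: o-ring ∉ North.
Suppose anchor ∈ North: no assignment then satisfies all the clues, so anchor ∉ North.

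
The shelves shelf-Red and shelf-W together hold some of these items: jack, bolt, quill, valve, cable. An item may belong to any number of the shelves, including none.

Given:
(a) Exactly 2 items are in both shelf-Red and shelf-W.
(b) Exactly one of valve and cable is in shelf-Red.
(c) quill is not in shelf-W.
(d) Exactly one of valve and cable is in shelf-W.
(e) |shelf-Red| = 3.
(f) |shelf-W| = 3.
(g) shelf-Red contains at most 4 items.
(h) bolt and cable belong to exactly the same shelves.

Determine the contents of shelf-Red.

shelf-Red = {bolt, cable, quill}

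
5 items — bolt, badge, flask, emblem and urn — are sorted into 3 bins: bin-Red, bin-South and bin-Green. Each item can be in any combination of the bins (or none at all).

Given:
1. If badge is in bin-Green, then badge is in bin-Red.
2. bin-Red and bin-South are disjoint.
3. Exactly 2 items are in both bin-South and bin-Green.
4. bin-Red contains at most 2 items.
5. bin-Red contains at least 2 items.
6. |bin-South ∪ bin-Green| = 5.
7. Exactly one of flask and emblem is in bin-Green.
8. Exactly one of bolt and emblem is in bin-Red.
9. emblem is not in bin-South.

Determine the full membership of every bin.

bin-Red = {badge, emblem}; bin-South = {bolt, flask, urn}; bin-Green = {badge, bolt, emblem, urn}

From (9): emblem ∉ bin-South.
Suppose bolt ∈ bin-Red: no assignment then satisfies all the clues, so bolt ∉ bin-Red.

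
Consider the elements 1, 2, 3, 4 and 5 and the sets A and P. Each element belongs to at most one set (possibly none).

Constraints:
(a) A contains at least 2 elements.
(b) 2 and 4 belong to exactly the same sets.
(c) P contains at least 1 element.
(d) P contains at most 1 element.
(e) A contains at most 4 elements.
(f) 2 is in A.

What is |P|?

1

From (f): 2 ∈ A.
(b): 4 matches 2: 4 ∈ A.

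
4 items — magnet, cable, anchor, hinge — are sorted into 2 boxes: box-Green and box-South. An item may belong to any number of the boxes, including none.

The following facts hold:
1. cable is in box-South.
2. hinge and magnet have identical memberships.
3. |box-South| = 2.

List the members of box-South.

box-South = {anchor, cable}

From (1): cable ∈ box-South.
Suppose magnet ∈ box-South: no assignment then satisfies all the clues, so magnet ∉ box-South.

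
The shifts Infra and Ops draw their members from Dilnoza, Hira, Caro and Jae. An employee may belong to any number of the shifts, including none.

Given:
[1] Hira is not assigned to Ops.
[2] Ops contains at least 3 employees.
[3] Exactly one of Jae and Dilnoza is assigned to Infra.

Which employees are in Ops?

From (1): Hira ∉ Ops.
(2): only 3 candidates remain for Ops, so all are in.

Ops = {Caro, Dilnoza, Jae}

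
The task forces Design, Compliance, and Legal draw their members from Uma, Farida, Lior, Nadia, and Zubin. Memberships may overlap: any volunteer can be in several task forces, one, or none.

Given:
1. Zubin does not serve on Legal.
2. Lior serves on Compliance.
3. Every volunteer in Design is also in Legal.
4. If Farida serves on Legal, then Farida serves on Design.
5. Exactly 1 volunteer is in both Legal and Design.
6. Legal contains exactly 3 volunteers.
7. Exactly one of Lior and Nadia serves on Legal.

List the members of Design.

From (1): Zubin ∉ Legal.
From (2): Lior ∈ Compliance.
(3) contrapositive: Zubin ∉ Design.
Suppose Uma ∈ Design: no assignment then satisfies all the clues, so Uma ∉ Design.

Design = {Farida}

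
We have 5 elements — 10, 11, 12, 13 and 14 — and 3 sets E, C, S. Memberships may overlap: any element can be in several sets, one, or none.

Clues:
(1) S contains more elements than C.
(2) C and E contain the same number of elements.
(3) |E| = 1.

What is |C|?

1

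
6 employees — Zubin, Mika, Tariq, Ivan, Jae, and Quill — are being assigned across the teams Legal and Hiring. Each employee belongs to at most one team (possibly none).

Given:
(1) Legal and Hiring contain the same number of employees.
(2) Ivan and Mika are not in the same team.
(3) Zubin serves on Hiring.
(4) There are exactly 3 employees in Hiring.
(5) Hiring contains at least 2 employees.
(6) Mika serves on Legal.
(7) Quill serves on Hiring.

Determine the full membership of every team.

Legal = {Jae, Mika, Tariq}; Hiring = {Ivan, Quill, Zubin}

From (3): Zubin ∈ Hiring.
From (6): Mika ∈ Legal.
From (7): Quill ∈ Hiring.
(2): Ivan ∉ Legal.
Suppose Tariq ∉ Legal: no assignment then satisfies all the clues, so Tariq ∈ Legal.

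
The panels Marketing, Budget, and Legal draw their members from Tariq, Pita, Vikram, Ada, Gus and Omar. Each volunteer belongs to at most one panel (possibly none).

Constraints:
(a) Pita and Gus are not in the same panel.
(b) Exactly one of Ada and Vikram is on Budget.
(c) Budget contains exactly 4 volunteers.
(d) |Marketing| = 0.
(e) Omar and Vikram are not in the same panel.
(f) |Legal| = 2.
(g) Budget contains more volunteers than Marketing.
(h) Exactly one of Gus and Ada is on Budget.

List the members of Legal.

Legal = {Gus, Vikram}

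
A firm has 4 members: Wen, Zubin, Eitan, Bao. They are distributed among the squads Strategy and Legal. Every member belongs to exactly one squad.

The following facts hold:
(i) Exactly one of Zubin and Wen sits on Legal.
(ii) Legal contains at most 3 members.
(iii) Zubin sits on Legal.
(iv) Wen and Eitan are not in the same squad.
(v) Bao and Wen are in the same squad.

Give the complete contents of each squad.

Strategy = {Bao, Wen}; Legal = {Eitan, Zubin}

From (iii): Zubin ∈ Legal.
(i) (exactly one): Wen ∉ Legal.
(v): Bao matches Wen: Bao ∉ Legal.
Only one squad left: Wen ∈ Strategy.
Only one squad left: Bao ∈ Strategy.
(iv): Eitan ∉ Strategy.
Only one squad left: Eitan ∈ Legal.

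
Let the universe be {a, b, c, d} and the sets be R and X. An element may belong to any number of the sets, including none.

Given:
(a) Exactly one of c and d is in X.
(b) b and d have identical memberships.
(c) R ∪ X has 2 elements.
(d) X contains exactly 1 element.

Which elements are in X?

X = {c}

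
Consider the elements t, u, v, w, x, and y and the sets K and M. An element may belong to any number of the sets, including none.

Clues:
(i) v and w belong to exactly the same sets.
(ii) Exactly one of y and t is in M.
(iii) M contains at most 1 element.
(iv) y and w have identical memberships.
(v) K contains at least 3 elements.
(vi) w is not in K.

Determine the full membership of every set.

K = {t, u, x}; M = {t}

From (vi): w ∉ K.
(i): v matches w: v ∉ K.
(iv): y matches w: y ∉ K.
(v): only 3 candidates remain for K, so all are in.
Suppose t ∉ M: no assignment then satisfies all the clues, so t ∈ M.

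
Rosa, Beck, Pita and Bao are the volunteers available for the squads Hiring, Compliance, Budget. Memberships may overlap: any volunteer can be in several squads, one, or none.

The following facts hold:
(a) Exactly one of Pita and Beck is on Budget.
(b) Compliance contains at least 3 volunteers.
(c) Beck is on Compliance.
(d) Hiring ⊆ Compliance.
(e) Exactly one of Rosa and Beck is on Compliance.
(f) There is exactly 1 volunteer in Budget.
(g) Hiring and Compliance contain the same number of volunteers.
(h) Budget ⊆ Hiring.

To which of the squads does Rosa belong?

Rosa: none

From (c): Beck ∈ Compliance.
(e) (exactly one): Rosa ∉ Compliance.
(b): only 3 candidates remain for Compliance, so all are in.
(d) contrapositive: Rosa ∉ Hiring.
(h) contrapositive: Rosa ∉ Budget.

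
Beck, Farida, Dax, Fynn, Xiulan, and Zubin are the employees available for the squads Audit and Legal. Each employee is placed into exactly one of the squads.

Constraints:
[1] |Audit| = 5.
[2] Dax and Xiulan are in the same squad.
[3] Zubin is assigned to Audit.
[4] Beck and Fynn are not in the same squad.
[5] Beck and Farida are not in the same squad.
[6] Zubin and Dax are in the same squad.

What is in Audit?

From (3): Zubin ∈ Audit.
(6): Dax matches Zubin: Dax ∈ Audit.
(2): Xiulan matches Dax: Xiulan ∈ Audit.
Suppose Beck ∈ Audit: no assignment then satisfies all the clues, so Beck ∉ Audit.

Audit = {Dax, Farida, Fynn, Xiulan, Zubin}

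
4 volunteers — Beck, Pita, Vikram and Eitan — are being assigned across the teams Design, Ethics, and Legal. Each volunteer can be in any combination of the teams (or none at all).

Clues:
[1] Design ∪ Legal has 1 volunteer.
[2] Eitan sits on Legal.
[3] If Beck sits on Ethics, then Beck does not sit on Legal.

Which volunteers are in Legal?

Legal = {Eitan}

From (2): Eitan ∈ Legal.
Suppose Beck ∈ Legal: no assignment then satisfies all the clues, so Beck ∉ Legal.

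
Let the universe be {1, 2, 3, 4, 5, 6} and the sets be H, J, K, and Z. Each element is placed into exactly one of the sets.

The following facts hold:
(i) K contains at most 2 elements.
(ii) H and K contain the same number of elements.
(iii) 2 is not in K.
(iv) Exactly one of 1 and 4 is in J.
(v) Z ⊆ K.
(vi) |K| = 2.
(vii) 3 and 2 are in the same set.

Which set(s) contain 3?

3: H

From (iii): 2 ∉ K.
(v) contrapositive: 2 ∉ Z.
(vii): 3 matches 2: 3 ∉ K.
(vii): 3 matches 2: 3 ∉ Z.
Suppose 3 ∉ H: no assignment then satisfies all the clues, so 3 ∈ H.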